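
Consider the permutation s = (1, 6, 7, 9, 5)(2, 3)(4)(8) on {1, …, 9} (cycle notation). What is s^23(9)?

6

9 lies in the 5-cycle (1, 6, 7, 9, 5).
On a 5-cycle, s^5 is the identity, so s^23 = s^3 there (23 ≡ 3 mod 5).
Advancing 3 steps from 9: 9 → 5 → 1 → 6.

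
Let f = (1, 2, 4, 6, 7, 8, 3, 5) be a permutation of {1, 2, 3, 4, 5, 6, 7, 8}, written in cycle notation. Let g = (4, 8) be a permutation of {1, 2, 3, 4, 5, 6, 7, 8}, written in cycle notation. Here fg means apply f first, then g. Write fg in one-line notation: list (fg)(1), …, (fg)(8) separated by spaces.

Chase each element through f then g: 1 → 2 → 2; 2 → 4 → 8; 3 → 5 → 5; 4 → 6 → 6; 5 → 1 → 1; 6 → 7 → 7; 7 → 8 → 4; 8 → 3 → 3.
So fg in one-line form is 2 8 5 6 1 7 4 3.

2 8 5 6 1 7 4 3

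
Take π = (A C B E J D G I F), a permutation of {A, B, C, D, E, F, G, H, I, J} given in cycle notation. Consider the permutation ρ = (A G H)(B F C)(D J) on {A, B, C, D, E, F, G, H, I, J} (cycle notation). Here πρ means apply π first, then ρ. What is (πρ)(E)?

(πρ)(E) = ρ(π(E)). π(E) = J, then ρ(J) = D. So (πρ)(E) = D.

D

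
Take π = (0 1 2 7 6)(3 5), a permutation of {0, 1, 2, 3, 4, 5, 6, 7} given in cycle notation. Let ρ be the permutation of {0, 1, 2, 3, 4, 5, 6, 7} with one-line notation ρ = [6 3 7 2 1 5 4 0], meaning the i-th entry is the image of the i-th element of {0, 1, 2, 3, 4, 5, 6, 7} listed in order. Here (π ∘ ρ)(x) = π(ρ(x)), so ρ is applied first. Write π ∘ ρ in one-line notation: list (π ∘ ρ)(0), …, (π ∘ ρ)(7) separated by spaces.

For each element, apply ρ then π: 0 → 6 → 0; 1 → 3 → 5; 2 → 7 → 6; 3 → 2 → 7; 4 → 1 → 2; 5 → 5 → 3; 6 → 4 → 4; 7 → 0 → 1.
So π ∘ ρ in one-line form is 0 5 6 7 2 3 4 1.

0 5 6 7 2 3 4 1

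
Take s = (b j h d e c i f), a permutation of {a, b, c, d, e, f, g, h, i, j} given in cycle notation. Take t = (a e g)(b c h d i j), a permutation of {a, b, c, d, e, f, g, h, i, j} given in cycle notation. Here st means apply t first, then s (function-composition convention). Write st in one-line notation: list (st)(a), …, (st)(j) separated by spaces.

(st)(x) = s(t(x)). Computing each image: s(t(a)) = s(e) = c, s(t(b)) = s(c) = i, s(t(c)) = s(h) = d, s(t(d)) = s(i) = f, s(t(e)) = s(g) = g, s(t(f)) = s(f) = b, s(t(g)) = s(a) = a, s(t(h)) = s(d) = e, s(t(i)) = s(j) = h, s(t(j)) = s(b) = j.
Hence st = [c i d f g b a e h j].

c i d f g b a e h j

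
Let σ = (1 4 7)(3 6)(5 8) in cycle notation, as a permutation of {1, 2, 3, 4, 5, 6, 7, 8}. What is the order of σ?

The disjoint cycles have lengths 3, 2, 2, 1.
The order is lcm(3, 2, 2) = 6.

6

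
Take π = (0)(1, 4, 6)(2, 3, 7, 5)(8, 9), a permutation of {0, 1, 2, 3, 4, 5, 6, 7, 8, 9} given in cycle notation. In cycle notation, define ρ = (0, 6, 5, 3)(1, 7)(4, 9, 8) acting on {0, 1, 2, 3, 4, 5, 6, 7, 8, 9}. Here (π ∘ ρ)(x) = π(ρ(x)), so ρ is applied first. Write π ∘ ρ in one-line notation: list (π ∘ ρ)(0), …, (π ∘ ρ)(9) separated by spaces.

1 5 3 0 8 7 2 4 6 9

(π ∘ ρ)(x) = π(ρ(x)). Computing each image: π(ρ(0)) = π(6) = 1, π(ρ(1)) = π(7) = 5, π(ρ(2)) = π(2) = 3, π(ρ(3)) = π(0) = 0, π(ρ(4)) = π(9) = 8, π(ρ(5)) = π(3) = 7, π(ρ(6)) = π(5) = 2, π(ρ(7)) = π(1) = 4, π(ρ(8)) = π(4) = 6, π(ρ(9)) = π(8) = 9.
Hence π ∘ ρ = [1 5 3 0 8 7 2 4 6 9].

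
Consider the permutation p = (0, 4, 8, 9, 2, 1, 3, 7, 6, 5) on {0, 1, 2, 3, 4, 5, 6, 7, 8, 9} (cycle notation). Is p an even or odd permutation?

The cycle lengths are 10.
A cycle is odd iff its length is even; p has 1 even-length cycle, so sgn(p) = (−1)^1 and p is odd.

odd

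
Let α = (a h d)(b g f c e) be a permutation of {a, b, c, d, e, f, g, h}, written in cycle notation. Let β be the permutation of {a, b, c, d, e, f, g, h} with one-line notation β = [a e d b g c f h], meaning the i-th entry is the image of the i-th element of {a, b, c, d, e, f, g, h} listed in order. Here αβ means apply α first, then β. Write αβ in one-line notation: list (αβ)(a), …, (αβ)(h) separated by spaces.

h f g a e d c b

Chase each element through α then β: a → h → h; b → g → f; c → e → g; d → a → a; e → b → e; f → c → d; g → f → c; h → d → b.
Collecting the images, αβ = [h f g a e d c b].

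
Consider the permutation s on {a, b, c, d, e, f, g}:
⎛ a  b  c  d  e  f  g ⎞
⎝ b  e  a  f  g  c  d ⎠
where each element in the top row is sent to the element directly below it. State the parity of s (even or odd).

even

In disjoint-cycle form the cycle lengths are 7.
A cycle is odd iff its length is even; s has 0 even-length cycles, so sgn(s) = (−1)^0 and s is even.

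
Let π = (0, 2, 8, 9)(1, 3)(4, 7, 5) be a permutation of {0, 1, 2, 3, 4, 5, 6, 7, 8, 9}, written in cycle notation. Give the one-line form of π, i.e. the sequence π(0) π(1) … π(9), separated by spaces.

Each element maps to the next entry in its cycle (wrapping to the front): 0→2, 1→3, 2→8, 3→1, 4→7, 5→4, 6→6, 7→5, 8→9, 9→0.
So the one-line form is 2 3 8 1 7 4 6 5 9 0.

2 3 8 1 7 4 6 5 9 0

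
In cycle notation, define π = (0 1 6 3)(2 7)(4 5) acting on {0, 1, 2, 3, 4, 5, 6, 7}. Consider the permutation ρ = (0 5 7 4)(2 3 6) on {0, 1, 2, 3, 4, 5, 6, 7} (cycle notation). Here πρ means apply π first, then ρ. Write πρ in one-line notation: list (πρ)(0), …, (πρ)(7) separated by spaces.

1 2 4 5 7 0 6 3

(πρ)(x) = ρ(π(x)). Computing each image: ρ(π(0)) = ρ(1) = 1, ρ(π(1)) = ρ(6) = 2, ρ(π(2)) = ρ(7) = 4, ρ(π(3)) = ρ(0) = 5, ρ(π(4)) = ρ(5) = 7, ρ(π(5)) = ρ(4) = 0, ρ(π(6)) = ρ(3) = 6, ρ(π(7)) = ρ(2) = 3.
Hence πρ = [1 2 4 5 7 0 6 3].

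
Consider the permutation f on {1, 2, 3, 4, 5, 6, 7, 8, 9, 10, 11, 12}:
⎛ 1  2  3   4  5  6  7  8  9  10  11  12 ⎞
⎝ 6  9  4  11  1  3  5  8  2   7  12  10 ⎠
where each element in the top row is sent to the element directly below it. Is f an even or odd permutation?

In disjoint-cycle form the cycle lengths are 9, 2, 1.
A cycle of length ℓ contributes ℓ−1 transpositions, so f is a product of 8 + 1 = 9 transpositions — odd.

odd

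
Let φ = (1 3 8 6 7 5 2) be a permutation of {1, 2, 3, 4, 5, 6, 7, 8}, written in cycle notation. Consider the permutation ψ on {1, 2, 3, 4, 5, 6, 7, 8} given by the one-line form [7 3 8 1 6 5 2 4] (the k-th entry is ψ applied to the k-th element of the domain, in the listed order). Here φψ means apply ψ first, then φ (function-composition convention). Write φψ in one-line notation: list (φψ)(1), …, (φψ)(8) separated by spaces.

(φψ)(x) = φ(ψ(x)). Computing each image: φ(ψ(1)) = φ(7) = 5, φ(ψ(2)) = φ(3) = 8, φ(ψ(3)) = φ(8) = 6, φ(ψ(4)) = φ(1) = 3, φ(ψ(5)) = φ(6) = 7, φ(ψ(6)) = φ(5) = 2, φ(ψ(7)) = φ(2) = 1, φ(ψ(8)) = φ(4) = 4.
Hence φψ = [5 8 6 3 7 2 1 4].

5 8 6 3 7 2 1 4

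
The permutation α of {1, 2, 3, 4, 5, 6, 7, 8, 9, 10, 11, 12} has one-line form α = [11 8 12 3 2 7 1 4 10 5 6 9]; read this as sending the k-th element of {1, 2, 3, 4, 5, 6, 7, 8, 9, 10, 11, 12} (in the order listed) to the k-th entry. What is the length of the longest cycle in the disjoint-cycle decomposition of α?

8

Decomposing into disjoint cycles gives (1 11 6 7)(2 8 4 3 12 9 10 5); the longest has length 8.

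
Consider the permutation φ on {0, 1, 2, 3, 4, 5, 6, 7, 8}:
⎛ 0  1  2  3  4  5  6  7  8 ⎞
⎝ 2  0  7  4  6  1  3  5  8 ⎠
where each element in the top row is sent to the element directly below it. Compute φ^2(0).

Tracing 0 → 2 → … returns to 0 after 5 steps, so 0 lies in a 5-cycle (0, 2, 7, 5, 1).
Advancing 2 steps from 0: 0 → 2 → 7.

7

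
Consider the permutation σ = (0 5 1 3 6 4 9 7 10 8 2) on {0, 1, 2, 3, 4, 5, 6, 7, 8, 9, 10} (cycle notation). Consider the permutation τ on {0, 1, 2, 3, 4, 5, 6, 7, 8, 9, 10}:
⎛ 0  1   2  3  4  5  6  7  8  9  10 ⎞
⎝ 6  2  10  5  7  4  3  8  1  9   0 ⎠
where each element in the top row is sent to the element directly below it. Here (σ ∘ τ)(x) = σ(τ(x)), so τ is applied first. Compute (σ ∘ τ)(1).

0

First apply τ: τ(1) = 2, then σ(2) = 0. Thus (σ ∘ τ)(1) = 0.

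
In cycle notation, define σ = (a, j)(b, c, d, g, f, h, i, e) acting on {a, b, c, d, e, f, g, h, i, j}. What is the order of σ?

8

The disjoint cycles have lengths 8, 2.
The order is lcm(8, 2) = 8.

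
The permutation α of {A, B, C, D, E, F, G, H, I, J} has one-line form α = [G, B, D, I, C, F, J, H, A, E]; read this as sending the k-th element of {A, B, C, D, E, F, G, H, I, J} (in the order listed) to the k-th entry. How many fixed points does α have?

3

The fixed points (elements with α(x) = x) are {B, F, H}, so there are 3.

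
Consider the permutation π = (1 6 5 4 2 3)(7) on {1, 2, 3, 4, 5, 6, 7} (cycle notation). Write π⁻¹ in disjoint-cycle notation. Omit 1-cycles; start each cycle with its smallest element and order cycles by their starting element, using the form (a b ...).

(1 3 2 4 5 6)

If π sends a → b within a cycle, π⁻¹ sends b → a; equivalently, reverse each cycle.
After reversing and putting each cycle's least element first, π⁻¹ = (1 3 2 4 5 6).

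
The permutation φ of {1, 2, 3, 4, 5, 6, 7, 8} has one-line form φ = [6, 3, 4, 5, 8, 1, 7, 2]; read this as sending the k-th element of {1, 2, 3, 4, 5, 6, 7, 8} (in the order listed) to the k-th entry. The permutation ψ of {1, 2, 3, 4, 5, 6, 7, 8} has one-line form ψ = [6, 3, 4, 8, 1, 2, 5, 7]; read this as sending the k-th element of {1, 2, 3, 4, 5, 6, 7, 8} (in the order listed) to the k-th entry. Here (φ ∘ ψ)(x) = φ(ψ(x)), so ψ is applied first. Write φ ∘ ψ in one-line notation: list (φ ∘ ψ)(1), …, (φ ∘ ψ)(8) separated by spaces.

1 4 5 2 6 3 8 7

(φ ∘ ψ)(x) = φ(ψ(x)). Computing each image: φ(ψ(1)) = φ(6) = 1, φ(ψ(2)) = φ(3) = 4, φ(ψ(3)) = φ(4) = 5, φ(ψ(4)) = φ(8) = 2, φ(ψ(5)) = φ(1) = 6, φ(ψ(6)) = φ(2) = 3, φ(ψ(7)) = φ(5) = 8, φ(ψ(8)) = φ(7) = 7.
Hence φ ∘ ψ = [1 4 5 2 6 3 8 7].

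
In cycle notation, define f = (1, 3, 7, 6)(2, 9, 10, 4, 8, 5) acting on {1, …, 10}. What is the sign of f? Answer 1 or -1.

The cycle lengths are 6, 4.
A cycle is odd iff its length is even; f has 2 even-length cycles, so sgn(f) = (−1)^2 and f is even.

1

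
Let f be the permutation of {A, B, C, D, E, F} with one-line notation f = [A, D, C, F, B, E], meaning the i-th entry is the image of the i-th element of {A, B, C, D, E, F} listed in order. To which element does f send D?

F

D is element number 4 of the domain, and entry number 4 of the one-line form is F, so f(D) = F.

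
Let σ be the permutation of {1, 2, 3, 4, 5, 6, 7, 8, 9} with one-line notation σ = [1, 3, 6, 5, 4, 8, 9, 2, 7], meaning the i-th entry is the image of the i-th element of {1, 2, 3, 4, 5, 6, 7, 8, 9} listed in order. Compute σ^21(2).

Tracing 2 → 3 → … returns to 2 after 4 steps, so 2 lies in a 4-cycle (2, 3, 6, 8).
On a 4-cycle, σ^4 is the identity, so σ^21 = σ^1 there (21 ≡ 1 mod 4).
Stepping 1 place around the cycle: 2 → 3.

3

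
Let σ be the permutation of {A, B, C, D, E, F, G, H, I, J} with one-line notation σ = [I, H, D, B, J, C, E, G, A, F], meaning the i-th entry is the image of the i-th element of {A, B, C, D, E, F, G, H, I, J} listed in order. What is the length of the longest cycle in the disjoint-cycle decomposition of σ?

Decomposing into disjoint cycles gives (A I)(B H G E J F C D); the longest has length 8.

8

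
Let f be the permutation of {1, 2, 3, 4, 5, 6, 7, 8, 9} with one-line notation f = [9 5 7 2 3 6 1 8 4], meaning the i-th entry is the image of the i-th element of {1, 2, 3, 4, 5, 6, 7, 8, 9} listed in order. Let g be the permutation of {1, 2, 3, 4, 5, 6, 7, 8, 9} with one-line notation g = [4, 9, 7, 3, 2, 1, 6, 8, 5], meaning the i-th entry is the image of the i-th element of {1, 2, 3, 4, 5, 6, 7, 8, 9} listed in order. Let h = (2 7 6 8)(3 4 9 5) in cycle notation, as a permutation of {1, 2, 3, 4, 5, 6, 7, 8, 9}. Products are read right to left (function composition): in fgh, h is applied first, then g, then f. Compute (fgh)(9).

5

(fgh)(9) = f(g(h(9))). h(9) = 5, then g(5) = 2, then f(2) = 5, so the result is 5.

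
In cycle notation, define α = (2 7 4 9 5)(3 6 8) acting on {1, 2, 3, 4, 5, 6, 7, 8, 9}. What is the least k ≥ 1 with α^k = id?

15

The cycle type of α is (5, 3, 1).
The order of α is the least common multiple of its cycle lengths: lcm(5, 3) = 15.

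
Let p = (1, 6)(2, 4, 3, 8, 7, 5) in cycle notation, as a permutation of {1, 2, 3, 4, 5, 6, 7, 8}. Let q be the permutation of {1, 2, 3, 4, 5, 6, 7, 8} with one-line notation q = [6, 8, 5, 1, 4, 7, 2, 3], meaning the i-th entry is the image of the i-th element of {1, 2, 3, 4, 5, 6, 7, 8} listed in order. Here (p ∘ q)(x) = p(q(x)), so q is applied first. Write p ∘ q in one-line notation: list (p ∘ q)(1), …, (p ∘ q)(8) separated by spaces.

1 7 2 6 3 5 4 8

(p ∘ q)(x) = p(q(x)). Computing each image: p(q(1)) = p(6) = 1, p(q(2)) = p(8) = 7, p(q(3)) = p(5) = 2, p(q(4)) = p(1) = 6, p(q(5)) = p(4) = 3, p(q(6)) = p(7) = 5, p(q(7)) = p(2) = 4, p(q(8)) = p(3) = 8.
Hence p ∘ q = [1 7 2 6 3 5 4 8].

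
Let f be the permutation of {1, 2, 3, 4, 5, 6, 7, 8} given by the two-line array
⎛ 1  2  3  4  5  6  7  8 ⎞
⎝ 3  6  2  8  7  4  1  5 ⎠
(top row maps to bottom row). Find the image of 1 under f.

The entry below 1 in the array is 3, so f(1) = 3.

3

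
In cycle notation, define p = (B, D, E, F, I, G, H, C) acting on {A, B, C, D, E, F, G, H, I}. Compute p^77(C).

C lies in the 8-cycle (B, D, E, F, I, G, H, C).
Since the cycle has length 8, p^77 acts on it the same as p^5 (77 mod 8 = 5).
Stepping 5 places around the cycle: C → B → D → E → F → I.

I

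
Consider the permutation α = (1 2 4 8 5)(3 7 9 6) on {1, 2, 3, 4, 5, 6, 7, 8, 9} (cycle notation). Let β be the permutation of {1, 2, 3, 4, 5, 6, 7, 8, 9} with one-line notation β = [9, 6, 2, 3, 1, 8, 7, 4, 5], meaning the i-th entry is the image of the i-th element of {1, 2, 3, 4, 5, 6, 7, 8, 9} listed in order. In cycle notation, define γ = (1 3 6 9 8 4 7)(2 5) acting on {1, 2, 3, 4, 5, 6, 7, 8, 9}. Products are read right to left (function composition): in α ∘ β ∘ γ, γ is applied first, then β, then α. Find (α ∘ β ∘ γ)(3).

Chase 3: γ(3) = 6; β(6) = 8; α(8) = 5. Hence (α ∘ β ∘ γ)(3) = 5.

5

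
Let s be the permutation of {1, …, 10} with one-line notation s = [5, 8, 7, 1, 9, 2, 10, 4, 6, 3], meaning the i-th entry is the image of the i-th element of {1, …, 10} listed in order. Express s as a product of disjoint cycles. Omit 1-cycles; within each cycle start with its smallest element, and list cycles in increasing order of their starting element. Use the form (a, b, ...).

(1, 5, 9, 6, 2, 8, 4)(3, 7, 10)

Iterating s from 1 gives 1 → 5 → 9 → 6 → 2 → 8 → 4 → 1; that is the 7-cycle (1, 5, 9, 6, 2, 8, 4).
Continuing from each remaining unvisited element yields (1, 5, 9, 6, 2, 8, 4)(3, 7, 10).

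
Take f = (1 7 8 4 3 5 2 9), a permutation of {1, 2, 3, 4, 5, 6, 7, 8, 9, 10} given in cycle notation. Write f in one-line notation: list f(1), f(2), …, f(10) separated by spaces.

Reading each image from the cycles: 1↦7, 2↦9, 3↦5, 4↦3, 5↦2, 6↦6, 7↦8, 8↦4, 9↦1, 10↦10.
Listing these in domain order gives 7 9 5 3 2 6 8 4 1 10.

7 9 5 3 2 6 8 4 1 10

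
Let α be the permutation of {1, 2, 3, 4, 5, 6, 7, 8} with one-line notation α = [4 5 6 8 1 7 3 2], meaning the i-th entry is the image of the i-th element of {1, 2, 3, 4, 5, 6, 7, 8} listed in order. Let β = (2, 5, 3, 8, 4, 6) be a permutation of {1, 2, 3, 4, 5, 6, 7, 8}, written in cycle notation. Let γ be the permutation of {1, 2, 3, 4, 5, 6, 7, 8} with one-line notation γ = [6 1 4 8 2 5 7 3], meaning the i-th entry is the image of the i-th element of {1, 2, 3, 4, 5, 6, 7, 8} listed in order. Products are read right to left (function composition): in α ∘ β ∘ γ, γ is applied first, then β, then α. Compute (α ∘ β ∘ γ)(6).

6

(α ∘ β ∘ γ)(6) = α(β(γ(6))). γ(6) = 5, then β(5) = 3, then α(3) = 6, so the result is 6.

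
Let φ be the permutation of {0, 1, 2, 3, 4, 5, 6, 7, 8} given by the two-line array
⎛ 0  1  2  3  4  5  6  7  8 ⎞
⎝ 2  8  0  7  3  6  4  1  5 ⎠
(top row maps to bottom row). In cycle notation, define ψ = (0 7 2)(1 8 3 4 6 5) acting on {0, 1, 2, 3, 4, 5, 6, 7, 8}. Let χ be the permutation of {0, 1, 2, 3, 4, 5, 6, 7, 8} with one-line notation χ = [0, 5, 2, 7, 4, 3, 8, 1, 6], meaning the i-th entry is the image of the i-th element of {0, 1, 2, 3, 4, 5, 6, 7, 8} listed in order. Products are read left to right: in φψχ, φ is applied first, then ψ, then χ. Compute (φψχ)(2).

Apply the permutations in order: φ(2) = 0, then ψ(0) = 7, then χ(7) = 1. So (φψχ)(2) = 1.

1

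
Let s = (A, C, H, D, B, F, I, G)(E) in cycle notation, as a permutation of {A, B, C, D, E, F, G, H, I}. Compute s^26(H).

H lies in the 8-cycle (A, C, H, D, B, F, I, G).
Powers repeat with period 8 on this cycle, and 26 mod 8 = 2, so s^26(H) = s^2(H).
Stepping 2 places around the cycle: H → D → B.

B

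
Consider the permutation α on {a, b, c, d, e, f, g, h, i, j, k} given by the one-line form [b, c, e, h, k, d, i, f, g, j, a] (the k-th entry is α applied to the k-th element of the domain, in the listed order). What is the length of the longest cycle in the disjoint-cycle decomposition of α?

5

Decomposing into disjoint cycles gives (a b c e k)(d h f)(g i); the longest has length 5.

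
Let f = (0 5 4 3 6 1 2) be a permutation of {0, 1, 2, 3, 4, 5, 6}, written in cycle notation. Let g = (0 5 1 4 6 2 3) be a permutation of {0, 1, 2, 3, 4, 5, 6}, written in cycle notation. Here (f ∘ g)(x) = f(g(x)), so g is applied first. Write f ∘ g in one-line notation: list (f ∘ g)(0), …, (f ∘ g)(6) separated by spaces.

(f ∘ g)(x) = f(g(x)). Computing each image: f(g(0)) = f(5) = 4, f(g(1)) = f(4) = 3, f(g(2)) = f(3) = 6, f(g(3)) = f(0) = 5, f(g(4)) = f(6) = 1, f(g(5)) = f(1) = 2, f(g(6)) = f(2) = 0.
Hence f ∘ g = [4 3 6 5 1 2 0].

4 3 6 5 1 2 0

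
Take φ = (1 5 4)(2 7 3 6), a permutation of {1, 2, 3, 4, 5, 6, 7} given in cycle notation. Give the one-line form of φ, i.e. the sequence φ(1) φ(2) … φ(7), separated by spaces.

5 7 6 1 4 2 3

Image by image: 1↦5, 2↦7, 3↦6, 4↦1, 5↦4, 6↦2, 7↦3.
Listing these in domain order gives 5 7 6 1 4 2 3.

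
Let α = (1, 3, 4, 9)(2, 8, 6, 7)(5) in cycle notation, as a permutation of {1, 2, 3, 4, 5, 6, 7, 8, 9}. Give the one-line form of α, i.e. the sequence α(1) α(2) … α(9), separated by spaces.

3 8 4 9 5 7 2 6 1

Image by image: 1→3, 2→8, 3→4, 4→9, 5→5, 6→7, 7→2, 8→6, 9→1.
So the one-line form is 3 8 4 9 5 7 2 6 1.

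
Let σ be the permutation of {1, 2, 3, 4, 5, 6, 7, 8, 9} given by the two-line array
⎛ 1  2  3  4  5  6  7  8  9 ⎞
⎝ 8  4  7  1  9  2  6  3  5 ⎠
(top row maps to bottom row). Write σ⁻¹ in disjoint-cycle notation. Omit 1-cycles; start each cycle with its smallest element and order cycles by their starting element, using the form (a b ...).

(1 4 2 6 7 3 8)(5 9)

The cycle decomposition of σ is (1 8 3 7 6 2 4)(5 9).
Reversing each cycle (and rotating so the smallest element leads) gives σ⁻¹ = (1 4 2 6 7 3 8)(5 9).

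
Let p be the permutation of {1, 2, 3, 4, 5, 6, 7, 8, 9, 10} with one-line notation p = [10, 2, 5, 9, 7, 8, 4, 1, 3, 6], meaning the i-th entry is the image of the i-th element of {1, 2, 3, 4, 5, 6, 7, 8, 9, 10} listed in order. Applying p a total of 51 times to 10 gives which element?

Tracing 10 → 6 → … returns to 10 after 4 steps, so 10 lies in a 4-cycle (1, 10, 6, 8).
Powers repeat with period 4 on this cycle, and 51 mod 4 = 3, so p^51(10) = p^3(10).
Stepping 3 places around the cycle: 10 → 6 → 8 → 1.

1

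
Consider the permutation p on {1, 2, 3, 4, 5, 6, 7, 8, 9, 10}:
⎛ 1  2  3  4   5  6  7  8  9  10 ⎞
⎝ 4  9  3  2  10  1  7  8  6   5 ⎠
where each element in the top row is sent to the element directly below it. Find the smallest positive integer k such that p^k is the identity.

The disjoint-cycle form of p has cycle lengths 5, 2, 1, 1, 1.
The order of p is the least common multiple of its cycle lengths: lcm(5, 2) = 10.

10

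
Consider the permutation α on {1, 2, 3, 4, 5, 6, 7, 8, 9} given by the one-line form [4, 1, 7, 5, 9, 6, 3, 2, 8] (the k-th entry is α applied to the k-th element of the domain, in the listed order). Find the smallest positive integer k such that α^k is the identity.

6

Writing α as disjoint cycles, the cycle lengths are 6, 2, 1.
The order is lcm(6, 2) = 6.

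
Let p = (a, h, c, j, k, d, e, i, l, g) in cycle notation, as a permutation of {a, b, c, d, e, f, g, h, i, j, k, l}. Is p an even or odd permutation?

odd

The cycle lengths are 10, 1, 1.
A cycle is odd iff its length is even; p has 1 even-length cycle, so sgn(p) = (−1)^1 and p is odd.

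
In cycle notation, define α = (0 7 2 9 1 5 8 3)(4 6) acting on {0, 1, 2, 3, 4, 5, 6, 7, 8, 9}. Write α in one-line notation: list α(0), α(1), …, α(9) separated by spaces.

7 5 9 0 6 8 4 2 3 1

Each element maps to the next entry in its cycle (wrapping to the front): 0↦7, 1↦5, 2↦9, 3↦0, 4↦6, 5↦8, 6↦4, 7↦2, 8↦3, 9↦1.
So the one-line form is 7 5 9 0 6 8 4 2 3 1.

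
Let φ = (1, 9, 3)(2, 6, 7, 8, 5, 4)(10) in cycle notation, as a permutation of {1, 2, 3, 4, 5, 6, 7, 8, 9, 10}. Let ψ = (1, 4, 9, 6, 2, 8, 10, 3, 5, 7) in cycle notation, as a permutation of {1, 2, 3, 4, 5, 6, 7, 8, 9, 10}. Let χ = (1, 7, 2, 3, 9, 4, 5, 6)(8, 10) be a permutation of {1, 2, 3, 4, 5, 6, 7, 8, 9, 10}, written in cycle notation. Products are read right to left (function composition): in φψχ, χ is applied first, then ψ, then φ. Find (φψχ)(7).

5

(φψχ)(7) = φ(ψ(χ(7))). χ(7) = 2, then ψ(2) = 8, then φ(8) = 5, so the result is 5.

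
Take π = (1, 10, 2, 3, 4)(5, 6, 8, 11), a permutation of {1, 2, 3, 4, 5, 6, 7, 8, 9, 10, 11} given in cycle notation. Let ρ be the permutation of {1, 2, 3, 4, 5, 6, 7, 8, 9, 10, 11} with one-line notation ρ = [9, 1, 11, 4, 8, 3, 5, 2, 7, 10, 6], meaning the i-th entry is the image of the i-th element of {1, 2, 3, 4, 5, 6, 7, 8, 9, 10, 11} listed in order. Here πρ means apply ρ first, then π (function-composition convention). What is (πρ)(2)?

10

ρ(2) = 1, then π(1) = 10; composing gives (πρ)(2) = 10.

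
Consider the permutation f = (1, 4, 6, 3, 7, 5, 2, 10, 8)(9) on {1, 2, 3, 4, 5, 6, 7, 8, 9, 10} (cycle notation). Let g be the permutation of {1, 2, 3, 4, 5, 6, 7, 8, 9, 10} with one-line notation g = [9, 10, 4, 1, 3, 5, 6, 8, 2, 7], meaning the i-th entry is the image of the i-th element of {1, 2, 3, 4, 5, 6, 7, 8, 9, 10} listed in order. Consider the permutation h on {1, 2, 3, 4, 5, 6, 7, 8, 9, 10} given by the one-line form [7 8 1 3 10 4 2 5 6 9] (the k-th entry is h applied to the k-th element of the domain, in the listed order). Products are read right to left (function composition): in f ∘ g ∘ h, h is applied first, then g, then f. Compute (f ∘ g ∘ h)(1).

Apply the permutations in order: h(1) = 7, then g(7) = 6, then f(6) = 3. So (f ∘ g ∘ h)(1) = 3.

3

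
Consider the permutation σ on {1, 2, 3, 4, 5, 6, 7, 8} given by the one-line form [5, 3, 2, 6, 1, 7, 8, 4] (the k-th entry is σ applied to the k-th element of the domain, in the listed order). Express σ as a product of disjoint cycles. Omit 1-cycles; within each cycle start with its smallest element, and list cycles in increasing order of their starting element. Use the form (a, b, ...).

Iterating σ from 1 gives 1 → 5 → 1; that is the 2-cycle (1, 5).
Repeating from the next unused element and collecting all non-trivial cycles gives (1, 5)(2, 3)(4, 6, 7, 8).

(1, 5)(2, 3)(4, 6, 7, 8)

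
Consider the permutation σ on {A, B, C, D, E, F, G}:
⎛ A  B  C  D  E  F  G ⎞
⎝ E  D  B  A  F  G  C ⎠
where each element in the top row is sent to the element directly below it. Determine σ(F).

G

The entry below F in the array is G, so σ(F) = G.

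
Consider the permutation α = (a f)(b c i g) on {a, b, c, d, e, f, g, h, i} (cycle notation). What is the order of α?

4

The disjoint cycles have lengths 4, 2, 1, 1, 1.
The order is lcm(4, 2) = 4.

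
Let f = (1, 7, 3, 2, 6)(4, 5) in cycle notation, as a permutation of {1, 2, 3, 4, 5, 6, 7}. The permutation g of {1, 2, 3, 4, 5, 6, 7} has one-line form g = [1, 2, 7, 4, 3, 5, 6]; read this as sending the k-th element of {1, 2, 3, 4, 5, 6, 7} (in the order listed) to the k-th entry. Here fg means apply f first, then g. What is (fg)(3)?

2

(fg)(3) = g(f(3)). f(3) = 2, then g(2) = 2. So (fg)(3) = 2.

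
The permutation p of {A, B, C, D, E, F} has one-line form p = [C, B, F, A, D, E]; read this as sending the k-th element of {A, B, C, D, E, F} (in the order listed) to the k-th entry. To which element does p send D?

D is element number 4 of the domain, and entry number 4 of the one-line form is A, so p(D) = A.

A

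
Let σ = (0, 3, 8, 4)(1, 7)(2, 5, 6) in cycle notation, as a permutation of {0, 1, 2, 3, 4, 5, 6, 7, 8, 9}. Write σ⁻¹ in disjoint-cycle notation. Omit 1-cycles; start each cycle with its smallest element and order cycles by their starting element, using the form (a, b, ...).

(0, 4, 8, 3)(1, 7)(2, 6, 5)

If σ sends a → b within a cycle, σ⁻¹ sends b → a; equivalently, reverse each cycle.
Reversing each cycle of σ and rotating so the smallest element leads gives (0, 4, 8, 3)(1, 7)(2, 6, 5).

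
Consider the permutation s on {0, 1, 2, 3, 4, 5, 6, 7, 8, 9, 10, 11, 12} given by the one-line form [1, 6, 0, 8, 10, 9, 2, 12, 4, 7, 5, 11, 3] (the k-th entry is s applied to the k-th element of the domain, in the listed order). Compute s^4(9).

8

Tracing 9 → 7 → … returns to 9 after 8 steps, so 9 lies in an 8-cycle (3, 8, 4, 10, 5, 9, 7, 12).
Stepping 4 places around the cycle: 9 → 7 → 12 → 3 → 8.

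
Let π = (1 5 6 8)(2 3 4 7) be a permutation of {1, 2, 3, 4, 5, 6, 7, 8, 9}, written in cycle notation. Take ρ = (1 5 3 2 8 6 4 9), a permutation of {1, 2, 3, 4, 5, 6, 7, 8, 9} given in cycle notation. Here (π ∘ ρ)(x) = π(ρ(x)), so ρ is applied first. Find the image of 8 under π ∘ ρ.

8

ρ(8) = 6, then π(6) = 8; composing gives (π ∘ ρ)(8) = 8.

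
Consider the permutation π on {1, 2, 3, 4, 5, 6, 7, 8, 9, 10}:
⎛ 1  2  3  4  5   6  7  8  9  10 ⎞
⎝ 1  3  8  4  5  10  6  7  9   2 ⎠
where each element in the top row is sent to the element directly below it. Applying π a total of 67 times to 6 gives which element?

Tracing 6 → 10 → … returns to 6 after 6 steps, so 6 lies in a 6-cycle (2 3 8 7 6 10).
Since the cycle has length 6, π^67 acts on it the same as π^1 (67 mod 6 = 1).
Advancing 1 step from 6: 6 → 10.

10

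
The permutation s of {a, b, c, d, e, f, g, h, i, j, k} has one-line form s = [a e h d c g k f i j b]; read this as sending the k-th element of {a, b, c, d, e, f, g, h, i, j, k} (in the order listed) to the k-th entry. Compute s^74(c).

Tracing c → h → … returns to c after 7 steps, so c lies in a 7-cycle (b, e, c, h, f, g, k).
On a 7-cycle, s^7 is the identity, so s^74 = s^4 there (74 ≡ 4 mod 7).
Stepping 4 places around the cycle: c → h → f → g → k.

k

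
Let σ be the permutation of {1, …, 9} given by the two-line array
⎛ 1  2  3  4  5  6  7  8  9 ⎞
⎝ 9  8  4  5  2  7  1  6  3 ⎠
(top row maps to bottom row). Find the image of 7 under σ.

The entry below 7 in the array is 1, so σ(7) = 1.

1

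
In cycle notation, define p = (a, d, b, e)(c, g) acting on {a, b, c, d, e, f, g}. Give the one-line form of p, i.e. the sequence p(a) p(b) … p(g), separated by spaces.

Image by image: a↦d, b↦e, c↦g, d↦b, e↦a, f↦f, g↦c.
Listing these in domain order gives d e g b a f c.

d e g b a f c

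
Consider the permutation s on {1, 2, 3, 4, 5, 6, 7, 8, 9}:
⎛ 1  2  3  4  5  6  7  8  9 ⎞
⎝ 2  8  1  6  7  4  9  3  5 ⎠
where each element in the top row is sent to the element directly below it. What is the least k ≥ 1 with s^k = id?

12

Decomposing into disjoint cycles gives cycle lengths 4, 3, 2.
Since disjoint cycles commute, ord(s) = lcm(4, 3, 2) = 12.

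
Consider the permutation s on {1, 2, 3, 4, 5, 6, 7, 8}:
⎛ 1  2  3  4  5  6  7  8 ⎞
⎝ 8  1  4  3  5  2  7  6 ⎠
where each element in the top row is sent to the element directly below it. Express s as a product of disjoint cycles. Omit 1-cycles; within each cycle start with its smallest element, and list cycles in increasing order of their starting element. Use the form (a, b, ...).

Iterating s from 1 gives 1 → 8 → 6 → 2 → 1; that is the 4-cycle (1, 8, 6, 2).
Continuing from each remaining unvisited element yields (1, 8, 6, 2)(3, 4).

(1, 8, 6, 2)(3, 4)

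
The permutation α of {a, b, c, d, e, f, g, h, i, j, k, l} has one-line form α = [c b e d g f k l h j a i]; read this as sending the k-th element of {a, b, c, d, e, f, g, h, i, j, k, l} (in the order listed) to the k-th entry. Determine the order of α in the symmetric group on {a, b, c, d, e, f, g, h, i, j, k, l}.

15

Writing α as disjoint cycles, the cycle lengths are 5, 3, 1, 1, 1, 1.
The order of α is the least common multiple of its cycle lengths: lcm(5, 3) = 15.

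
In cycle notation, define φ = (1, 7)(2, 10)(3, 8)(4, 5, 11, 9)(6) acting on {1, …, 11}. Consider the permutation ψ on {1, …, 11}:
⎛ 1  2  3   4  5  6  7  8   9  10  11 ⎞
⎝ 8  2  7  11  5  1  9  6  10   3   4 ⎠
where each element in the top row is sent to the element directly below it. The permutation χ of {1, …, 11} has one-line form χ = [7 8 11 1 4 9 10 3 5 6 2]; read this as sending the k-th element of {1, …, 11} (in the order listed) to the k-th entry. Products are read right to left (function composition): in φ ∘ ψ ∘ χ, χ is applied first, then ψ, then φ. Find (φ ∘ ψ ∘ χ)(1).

4

Chase 1: χ(1) = 7; ψ(7) = 9; φ(9) = 4. Hence (φ ∘ ψ ∘ χ)(1) = 4.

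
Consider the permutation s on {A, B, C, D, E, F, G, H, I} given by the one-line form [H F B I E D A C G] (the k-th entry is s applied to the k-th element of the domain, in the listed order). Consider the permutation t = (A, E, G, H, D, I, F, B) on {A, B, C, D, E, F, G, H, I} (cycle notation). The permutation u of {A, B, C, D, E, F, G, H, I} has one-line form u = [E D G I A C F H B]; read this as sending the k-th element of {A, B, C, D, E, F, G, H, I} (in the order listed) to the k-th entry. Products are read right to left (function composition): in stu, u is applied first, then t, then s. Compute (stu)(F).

(stu)(F) = s(t(u(F))). u(F) = C, then t(C) = C, then s(C) = B, so the result is B.

B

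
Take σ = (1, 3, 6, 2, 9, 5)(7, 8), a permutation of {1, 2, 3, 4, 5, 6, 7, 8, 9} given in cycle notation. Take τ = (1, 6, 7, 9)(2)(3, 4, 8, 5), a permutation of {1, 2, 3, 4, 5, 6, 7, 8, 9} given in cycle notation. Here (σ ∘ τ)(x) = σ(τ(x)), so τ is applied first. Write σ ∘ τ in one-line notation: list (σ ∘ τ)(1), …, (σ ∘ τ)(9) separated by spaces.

(σ ∘ τ)(x) = σ(τ(x)). Computing each image: σ(τ(1)) = σ(6) = 2, σ(τ(2)) = σ(2) = 9, σ(τ(3)) = σ(4) = 4, σ(τ(4)) = σ(8) = 7, σ(τ(5)) = σ(3) = 6, σ(τ(6)) = σ(7) = 8, σ(τ(7)) = σ(9) = 5, σ(τ(8)) = σ(5) = 1, σ(τ(9)) = σ(1) = 3.
Hence σ ∘ τ = [2 9 4 7 6 8 5 1 3].

2 9 4 7 6 8 5 1 3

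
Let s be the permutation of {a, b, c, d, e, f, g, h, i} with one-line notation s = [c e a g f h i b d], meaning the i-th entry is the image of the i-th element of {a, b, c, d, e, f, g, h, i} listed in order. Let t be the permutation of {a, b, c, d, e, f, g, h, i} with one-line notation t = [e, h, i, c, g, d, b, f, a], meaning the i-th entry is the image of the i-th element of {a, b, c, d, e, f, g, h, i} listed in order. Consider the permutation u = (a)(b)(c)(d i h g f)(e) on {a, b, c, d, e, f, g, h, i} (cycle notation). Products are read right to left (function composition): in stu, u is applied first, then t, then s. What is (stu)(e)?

Apply the permutations in order: u(e) = e, then t(e) = g, then s(g) = i. So (stu)(e) = i.

i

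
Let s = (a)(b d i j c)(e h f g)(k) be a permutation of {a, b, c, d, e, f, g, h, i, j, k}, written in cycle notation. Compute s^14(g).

g lies in the 4-cycle (e h f g).
Powers repeat with period 4 on this cycle, and 14 mod 4 = 2, so s^14(g) = s^2(g).
Advancing 2 steps from g: g → e → h.

h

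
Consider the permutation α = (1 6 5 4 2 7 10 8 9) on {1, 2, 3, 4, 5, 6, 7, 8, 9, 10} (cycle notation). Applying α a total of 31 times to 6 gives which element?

6 lies in the 9-cycle (1 6 5 4 2 7 10 8 9).
On a 9-cycle, α^9 is the identity, so α^31 = α^4 there (31 ≡ 4 mod 9).
Stepping 4 places around the cycle: 6 → 5 → 4 → 2 → 7.

7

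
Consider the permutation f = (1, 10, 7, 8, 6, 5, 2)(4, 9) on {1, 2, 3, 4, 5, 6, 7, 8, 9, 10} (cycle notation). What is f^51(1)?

7

1 lies in the 7-cycle (1, 10, 7, 8, 6, 5, 2).
Powers repeat with period 7 on this cycle, and 51 mod 7 = 2, so f^51(1) = f^2(1).
Advancing 2 steps from 1: 1 → 10 → 7.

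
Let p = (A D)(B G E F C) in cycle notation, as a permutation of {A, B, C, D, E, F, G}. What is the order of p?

10

The disjoint cycles have lengths 5, 2.
The order of p is the least common multiple of its cycle lengths: lcm(5, 2) = 10.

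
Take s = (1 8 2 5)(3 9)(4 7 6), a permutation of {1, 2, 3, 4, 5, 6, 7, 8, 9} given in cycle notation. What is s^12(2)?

2

2 lies in the 4-cycle (1 8 2 5).
On a 4-cycle, s^4 is the identity, so s^12 = s^0 there (12 ≡ 0 mod 4).
So s^12(2) = 2.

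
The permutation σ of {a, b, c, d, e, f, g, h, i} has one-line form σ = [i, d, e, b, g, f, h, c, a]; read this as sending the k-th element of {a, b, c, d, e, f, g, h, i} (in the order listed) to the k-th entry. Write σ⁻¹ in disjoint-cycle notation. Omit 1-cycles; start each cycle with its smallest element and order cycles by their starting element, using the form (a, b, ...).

First write σ in disjoint cycles: (a, i)(b, d)(c, e, g, h).
Reversing each cycle (and rotating so the smallest element leads) gives σ⁻¹ = (a, i)(b, d)(c, h, g, e).

(a, i)(b, d)(c, h, g, e)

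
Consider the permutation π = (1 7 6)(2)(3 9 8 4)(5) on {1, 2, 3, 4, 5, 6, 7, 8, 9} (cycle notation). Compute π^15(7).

7

7 lies in the 3-cycle (1 7 6).
Powers repeat with period 3 on this cycle, and 15 mod 3 = 0, so π^15(7) = π^0(7).
So π^15(7) = 7.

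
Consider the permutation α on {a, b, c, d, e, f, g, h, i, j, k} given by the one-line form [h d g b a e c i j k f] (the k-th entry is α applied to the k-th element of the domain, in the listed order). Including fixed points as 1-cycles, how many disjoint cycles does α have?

The cycle decomposition is (a, h, i, j, k, f, e)(b, d)(c, g), which has 3 cycles (counting 1-cycles).

3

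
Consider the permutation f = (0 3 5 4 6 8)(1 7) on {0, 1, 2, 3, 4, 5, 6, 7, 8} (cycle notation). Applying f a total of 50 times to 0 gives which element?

0 lies in the 6-cycle (0 3 5 4 6 8).
Powers repeat with period 6 on this cycle, and 50 mod 6 = 2, so f^50(0) = f^2(0).
Stepping 2 places around the cycle: 0 → 3 → 5.

5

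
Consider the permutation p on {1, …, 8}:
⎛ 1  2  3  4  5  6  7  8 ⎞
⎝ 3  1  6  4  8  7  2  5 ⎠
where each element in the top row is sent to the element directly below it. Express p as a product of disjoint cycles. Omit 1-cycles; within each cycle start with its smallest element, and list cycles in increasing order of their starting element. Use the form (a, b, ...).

(1, 3, 6, 7, 2)(5, 8)

Start at 1 and follow images: 1 → 3 → 6 → 7 → 2 → 1, giving the cycle (1, 3, 6, 7, 2).
Continuing from each remaining unvisited element yields (1, 3, 6, 7, 2)(5, 8).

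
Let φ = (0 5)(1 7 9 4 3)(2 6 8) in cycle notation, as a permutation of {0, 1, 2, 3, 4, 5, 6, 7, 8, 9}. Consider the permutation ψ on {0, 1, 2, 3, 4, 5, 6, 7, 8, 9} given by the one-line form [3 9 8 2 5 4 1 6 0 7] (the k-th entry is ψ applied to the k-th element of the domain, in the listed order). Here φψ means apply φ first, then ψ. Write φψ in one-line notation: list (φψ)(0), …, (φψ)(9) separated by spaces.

4 6 1 9 2 3 0 7 8 5

Chase each element through φ then ψ: 0 → 5 → 4; 1 → 7 → 6; 2 → 6 → 1; 3 → 1 → 9; 4 → 3 → 2; 5 → 0 → 3; 6 → 8 → 0; 7 → 9 → 7; 8 → 2 → 8; 9 → 4 → 5.
Collecting the images, φψ = [4 6 1 9 2 3 0 7 8 5].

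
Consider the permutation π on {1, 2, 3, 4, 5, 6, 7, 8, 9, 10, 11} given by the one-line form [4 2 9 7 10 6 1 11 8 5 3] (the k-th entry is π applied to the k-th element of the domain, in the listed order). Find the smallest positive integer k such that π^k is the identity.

Writing π as disjoint cycles, the cycle lengths are 4, 3, 2, 1, 1.
Since disjoint cycles commute, ord(π) = lcm(4, 3, 2) = 12.

12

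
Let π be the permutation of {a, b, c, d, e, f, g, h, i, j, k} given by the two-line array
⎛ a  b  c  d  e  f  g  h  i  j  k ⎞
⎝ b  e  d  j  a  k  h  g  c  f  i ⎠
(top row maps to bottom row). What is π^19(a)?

Tracing a → b → … returns to a after 3 steps, so a lies in a 3-cycle (a, b, e).
On a 3-cycle, π^3 is the identity, so π^19 = π^1 there (19 ≡ 1 mod 3).
Stepping 1 place around the cycle: a → b.

b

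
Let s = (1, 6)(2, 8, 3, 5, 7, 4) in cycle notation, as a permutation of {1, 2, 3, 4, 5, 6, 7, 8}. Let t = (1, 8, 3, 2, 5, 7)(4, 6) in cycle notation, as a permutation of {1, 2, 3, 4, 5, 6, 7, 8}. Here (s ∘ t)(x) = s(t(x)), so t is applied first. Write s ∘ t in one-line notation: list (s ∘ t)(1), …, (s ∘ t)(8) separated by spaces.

3 7 8 1 4 2 6 5

Chase each element through t then s: 1 → 8 → 3; 2 → 5 → 7; 3 → 2 → 8; 4 → 6 → 1; 5 → 7 → 4; 6 → 4 → 2; 7 → 1 → 6; 8 → 3 → 5.
So s ∘ t in one-line form is 3 7 8 1 4 2 6 5.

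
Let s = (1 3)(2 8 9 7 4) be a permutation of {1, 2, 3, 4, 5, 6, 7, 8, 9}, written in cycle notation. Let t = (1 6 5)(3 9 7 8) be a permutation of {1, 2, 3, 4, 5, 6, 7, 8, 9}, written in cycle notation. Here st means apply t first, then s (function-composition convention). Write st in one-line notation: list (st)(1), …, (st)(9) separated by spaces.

6 8 7 2 3 5 9 1 4

(st)(x) = s(t(x)). Computing each image: s(t(1)) = s(6) = 6, s(t(2)) = s(2) = 8, s(t(3)) = s(9) = 7, s(t(4)) = s(4) = 2, s(t(5)) = s(1) = 3, s(t(6)) = s(5) = 5, s(t(7)) = s(8) = 9, s(t(8)) = s(3) = 1, s(t(9)) = s(7) = 4.
Hence st = [6 8 7 2 3 5 9 1 4].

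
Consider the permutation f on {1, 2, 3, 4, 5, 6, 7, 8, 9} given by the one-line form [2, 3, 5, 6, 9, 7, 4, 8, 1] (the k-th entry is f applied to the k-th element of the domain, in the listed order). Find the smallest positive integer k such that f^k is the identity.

15

Writing f as disjoint cycles, the cycle lengths are 5, 3, 1.
Since disjoint cycles commute, ord(f) = lcm(5, 3) = 15.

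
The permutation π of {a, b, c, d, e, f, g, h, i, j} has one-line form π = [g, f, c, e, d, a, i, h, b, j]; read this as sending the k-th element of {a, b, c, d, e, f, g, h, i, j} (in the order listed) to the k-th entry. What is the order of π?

10

Writing π as disjoint cycles, the cycle lengths are 5, 2, 1, 1, 1.
Since disjoint cycles commute, ord(π) = lcm(5, 2) = 10.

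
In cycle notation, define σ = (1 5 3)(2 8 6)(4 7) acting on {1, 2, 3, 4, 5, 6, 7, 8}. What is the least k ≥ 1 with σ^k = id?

The cycle type of σ is (3, 3, 2).
The order is lcm(3, 3, 2) = 6.

6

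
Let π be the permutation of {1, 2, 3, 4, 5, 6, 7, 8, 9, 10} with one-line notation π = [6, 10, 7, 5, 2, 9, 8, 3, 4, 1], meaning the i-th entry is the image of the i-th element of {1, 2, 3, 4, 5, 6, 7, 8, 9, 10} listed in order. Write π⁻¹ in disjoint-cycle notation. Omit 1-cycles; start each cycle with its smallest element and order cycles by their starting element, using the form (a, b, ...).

(1, 10, 2, 5, 4, 9, 6)(3, 8, 7)

First write π in disjoint cycles: (1, 6, 9, 4, 5, 2, 10)(3, 7, 8).
The inverse reverses every cycle; in canonical form, π⁻¹ = (1, 10, 2, 5, 4, 9, 6)(3, 8, 7).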